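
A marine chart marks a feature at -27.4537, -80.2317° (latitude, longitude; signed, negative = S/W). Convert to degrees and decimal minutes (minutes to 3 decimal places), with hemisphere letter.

27° 27.222′ S, 80° 13.902′ W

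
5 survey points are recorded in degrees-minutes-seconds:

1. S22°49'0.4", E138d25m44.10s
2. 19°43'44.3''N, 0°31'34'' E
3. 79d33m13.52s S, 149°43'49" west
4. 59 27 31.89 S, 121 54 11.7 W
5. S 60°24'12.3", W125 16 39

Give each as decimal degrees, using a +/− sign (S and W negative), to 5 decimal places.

1. -22.81678, 138.42892
2. 19.72897, 0.52611
3. -79.55376, -149.73028
4. -59.45886, -121.90325
5. -60.40342, -125.27750

Point 1:
  φ: 22° + 49/60 + 0.4/3600 = 22 + 0.816667 + 0.000111 = 22.816778
  S ⇒ negate
  λ: 25′ + 44.1″ = 25.73500′; 138 + 25.73500/60 = 138.428917
  E ⇒ keep positive
Point 2:
  Latitude: 19° + 43/60 + 44.3/3600 = 19 + 0.716667 + 0.012306 = 19.728972
  N ⇒ keep positive
  Lon: 0 + 31/60 + 34/3600 = 0.526111
  E ⇒ keep positive
Point 3:
  φ: 79 + 33/60 + 13.52/3600 = 79.553756
  S ⇒ negate
  λ: 149° + 43/60 + 49/3600 = 149 + 0.716667 + 0.013611 = 149.730278
  hemisphere W, so the sign is −
Point 4:
  Lat: 27′ + 31.89″ = 27.53150′; 59 + 27.53150/60 = 59.458858
  S ⇒ negate
  λ: 121° + 54/60 + 11.7/3600 = 121 + 0.900000 + 0.003250 = 121.903250
  W → negative
Point 5:
  Latitude: 60 + 24/60 + 12.3/3600 = 60.403417
  hemisphere S, so the sign is −
  Lon: 16′ + 39″ = 16.65000′; 125 + 16.65000/60 = 125.277500
  W ⇒ negate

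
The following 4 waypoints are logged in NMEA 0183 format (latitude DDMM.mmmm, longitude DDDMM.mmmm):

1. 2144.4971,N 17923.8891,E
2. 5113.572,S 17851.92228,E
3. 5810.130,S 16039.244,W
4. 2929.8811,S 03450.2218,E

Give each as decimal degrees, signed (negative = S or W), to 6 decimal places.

1. 21.741618, 179.398152
2. -51.226200, 178.865371
3. -58.168833, -160.654067
4. -29.498018, 34.837030

Point 1:
  φ: degrees = first 2 digits = 21, minutes = 44.4971; 21 + 44.4971/60 = 21.7416183
  N → positive
  λ: split at 3 digits → 179° and 23.8891′; 179 + 23.8891/60 = 179.3981517
  E ⇒ keep positive
Point 2:
  φ: degrees = first 2 digits = 51, minutes = 13.572; 51 + 13.572/60 = 51.2262000
  hemisphere S, so the sign is −
  Lon: split at 3 digits → 178° and 51.92228′; 178 + 51.92228/60 = 178.8653713
  E → positive
Point 3:
  φ: split at 2 digits → 58° and 10.13′; 58 + 10.13/60 = 58.1688333
  S → negative
  Lon: split at 3 digits → 160° and 39.244′; 160 + 39.244/60 = 160.6540667
  hemisphere W, so the sign is −
Point 4:
  Latitude: degrees = first 2 digits = 29, minutes = 29.8811; 29 + 29.8811/60 = 29.4980183
  S ⇒ negate
  Lon: split at 3 digits → 034° and 50.2218′; 34 + 50.2218/60 = 34.8370300
  E ⇒ keep positive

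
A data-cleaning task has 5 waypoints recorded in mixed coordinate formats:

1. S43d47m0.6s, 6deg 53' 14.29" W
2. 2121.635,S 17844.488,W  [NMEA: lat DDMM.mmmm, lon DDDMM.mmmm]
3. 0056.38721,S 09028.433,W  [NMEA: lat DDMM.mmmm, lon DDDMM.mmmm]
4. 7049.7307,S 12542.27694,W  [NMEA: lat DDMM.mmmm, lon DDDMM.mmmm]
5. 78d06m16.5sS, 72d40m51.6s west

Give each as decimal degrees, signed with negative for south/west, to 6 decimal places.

1. -43.783500, -6.887303
2. -21.360583, -178.741467
3. -0.939787, -90.473883
4. -70.828845, -125.704616
5. -78.104583, -72.681000

Point 1:
  φ: 47′ + 0.6″ = 47.01000′; 43 + 47.01000/60 = 43.7835000
  S ⇒ negate
  Longitude: 53′ + 14.29″ = 53.23817′; 6 + 53.23817/60 = 6.8873028
  W → negative
Point 2:
  φ: split at 2 digits → 21° and 21.635′; 21 + 21.635/60 = 21.3605833
  S → negative
  λ: degrees = first 3 digits = 178, minutes = 44.488; 178 + 44.488/60 = 178.7414667
  W → negative
Point 3:
  Lat: degrees = first 2 digits = 0, minutes = 56.38721; 0 + 56.38721/60 = 0.9397868
  S → negative
  Longitude: degrees = first 3 digits = 90, minutes = 28.433; 90 + 28.433/60 = 90.4738833
  hemisphere W, so the sign is −
Point 4:
  φ: split at 2 digits → 70° and 49.7307′; 70 + 49.7307/60 = 70.8288450
  hemisphere S, so the sign is −
  Longitude: split at 3 digits → 125° and 42.27694′; 125 + 42.27694/60 = 125.7046157
  hemisphere W, so the sign is −
Point 5:
  Latitude: 78° + 6/60 + 16.5/3600 = 78 + 0.100000 + 0.004583 = 78.1045833
  hemisphere S, so the sign is −
  Lon: 72 + 40/60 + 51.6/3600 = 72.6810000
  W → negative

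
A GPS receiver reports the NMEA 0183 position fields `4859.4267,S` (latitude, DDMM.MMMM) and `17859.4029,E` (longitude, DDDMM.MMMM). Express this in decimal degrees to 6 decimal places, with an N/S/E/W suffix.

48.990445° S, 178.990048° E

φ: degrees = first 2 digits = 48, minutes = 59.4267; 48 + 59.4267/60 = 48.9904450
Lon: degrees = first 3 digits = 178, minutes = 59.4029; 178 + 59.4029/60 = 178.9900483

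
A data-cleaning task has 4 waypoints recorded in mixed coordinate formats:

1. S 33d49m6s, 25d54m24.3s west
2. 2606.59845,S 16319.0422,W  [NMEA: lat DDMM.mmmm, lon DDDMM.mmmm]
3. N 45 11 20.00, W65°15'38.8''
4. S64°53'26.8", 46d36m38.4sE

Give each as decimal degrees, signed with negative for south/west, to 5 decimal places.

1. -33.81833, -25.90675
2. -26.10997, -163.31737
3. 45.18889, -65.26078
4. -64.89078, 46.61067

Point 1:
  φ: 33 + 49/60 + 6/3600 = 33.818333
  hemisphere S, so the sign is −
  Lon: 25° + 54/60 + 24.3/3600 = 25 + 0.900000 + 0.006750 = 25.906750
  W → negative
Point 2:
  φ: degrees = first 2 digits = 26, minutes = 6.59845; 26 + 6.59845/60 = 26.109974
  S → negative
  Lon: degrees = first 3 digits = 163, minutes = 19.0422; 163 + 19.0422/60 = 163.317370
  W → negative
Point 3:
  φ: 45 + 11/60 + 20/3600 = 45.188889
  N ⇒ keep positive
  λ: 65 + 15/60 + 38.8/3600 = 65.260778
  hemisphere W, so the sign is −
Point 4:
  Latitude: 53′ + 26.8″ = 53.44667′; 64 + 53.44667/60 = 64.890778
  S → negative
  Longitude: 46° + 36/60 + 38.4/3600 = 46 + 0.600000 + 0.010667 = 46.610667
  E ⇒ keep positive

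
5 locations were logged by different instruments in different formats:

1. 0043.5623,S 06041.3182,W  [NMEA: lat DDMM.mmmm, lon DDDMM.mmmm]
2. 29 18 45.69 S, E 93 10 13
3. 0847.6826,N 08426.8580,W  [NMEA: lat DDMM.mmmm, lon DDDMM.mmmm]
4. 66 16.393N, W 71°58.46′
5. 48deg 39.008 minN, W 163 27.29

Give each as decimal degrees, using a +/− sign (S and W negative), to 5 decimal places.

Point 1:
  Lat: degrees = first 2 digits = 0, minutes = 43.5623; 0 + 43.5623/60 = 0.726038
  S → negative
  Lon: split at 3 digits → 060° and 41.3182′; 60 + 41.3182/60 = 60.688637
  W ⇒ negate
Point 2:
  φ: 18′ + 45.69″ = 18.76150′; 29 + 18.76150/60 = 29.312692
  hemisphere S, so the sign is −
  Lon: 93 + 10/60 + 13/3600 = 93.170278
  E → positive
Point 3:
  Lat: degrees = first 2 digits = 8, minutes = 47.6826; 8 + 47.6826/60 = 8.794710
  N ⇒ keep positive
  Longitude: degrees = first 3 digits = 84, minutes = 26.858; 84 + 26.858/60 = 84.447633
  hemisphere W, so the sign is −
Point 4:
  Latitude: 16.393′ = 0.273217°; total 66.273217
  N ⇒ keep positive
  λ: 58.46′ = 0.974333°; total 71.974333
  hemisphere W, so the sign is −
Point 5:
  φ: 39.008′ = 0.650133°; total 48.650133
  N → positive
  λ: 27.29′ = 0.454833°; total 163.454833
  W ⇒ negate

1. -0.72604, -60.68864
2. -29.31269, 93.17028
3. 8.79471, -84.44763
4. 66.27322, -71.97433
5. 48.65013, -163.45483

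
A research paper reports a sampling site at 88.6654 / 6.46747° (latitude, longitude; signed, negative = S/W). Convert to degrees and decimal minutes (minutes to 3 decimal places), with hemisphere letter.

Lat: fractional part 0.665400 → 39.92400 minutes
λ: minutes = (6.467470 − 6) × 60 = 28.04820

88° 39.924′ N, 6° 28.048′ E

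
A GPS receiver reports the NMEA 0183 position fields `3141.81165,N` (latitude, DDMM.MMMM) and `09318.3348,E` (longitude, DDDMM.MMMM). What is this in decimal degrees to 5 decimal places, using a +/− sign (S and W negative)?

31.69686, 93.30558

φ: degrees = first 2 digits = 31, minutes = 41.81165; 31 + 41.81165/60 = 31.696861
N ⇒ keep positive
Lon: degrees = first 3 digits = 93, minutes = 18.3348; 93 + 18.3348/60 = 93.305580
E ⇒ keep positive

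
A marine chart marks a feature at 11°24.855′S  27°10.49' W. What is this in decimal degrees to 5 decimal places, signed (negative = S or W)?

-11.41425, -27.17483

φ: 24.855′ = 0.414250°; total 11.414250
hemisphere S, so the sign is −
λ: 10.49′ = 0.174833°; total 27.174833
W ⇒ negate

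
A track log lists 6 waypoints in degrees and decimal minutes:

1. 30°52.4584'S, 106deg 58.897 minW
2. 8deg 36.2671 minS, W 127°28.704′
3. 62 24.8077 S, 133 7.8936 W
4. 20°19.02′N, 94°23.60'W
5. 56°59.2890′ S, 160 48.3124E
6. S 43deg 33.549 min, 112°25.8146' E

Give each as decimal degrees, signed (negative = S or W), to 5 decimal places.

Point 1:
  φ: 52.4584′ = 0.874307°; total 30.874307
  S → negative
  Longitude: 106 + 58.897/60 = 106.981617
  W → negative
Point 2:
  Latitude: 36.2671′ = 0.604452°; total 8.604452
  hemisphere S, so the sign is −
  Lon: 127 + 28.704/60 = 127.478400
  hemisphere W, so the sign is −
Point 3:
  φ: 24.8077′ = 0.413462°; total 62.413462
  S ⇒ negate
  Longitude: 7.8936′ = 0.131560°; total 133.131560
  W → negative
Point 4:
  Latitude: 19.02′ = 0.317000°; total 20.317000
  N ⇒ keep positive
  λ: 23.6′ = 0.393333°; total 94.393333
  hemisphere W, so the sign is −
Point 5:
  Lat: 59.289′ = 0.988150°; total 56.988150
  hemisphere S, so the sign is −
  λ: 48.3124′ = 0.805207°; total 160.805207
  E → positive
Point 6:
  φ: 33.549′ = 0.559150°; total 43.559150
  S ⇒ negate
  Longitude: 25.8146′ = 0.430243°; total 112.430243
  E → positive

1. -30.87431, -106.98162
2. -8.60445, -127.47840
3. -62.41346, -133.13156
4. 20.31700, -94.39333
5. -56.98815, 160.80521
6. -43.55915, 112.43024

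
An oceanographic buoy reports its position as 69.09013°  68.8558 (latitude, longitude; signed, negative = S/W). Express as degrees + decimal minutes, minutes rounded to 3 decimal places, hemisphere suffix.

69° 5.408′ N, 68° 51.348′ E

Lat: 69° + 0.090130 × 60 = 69° 5.40780′
λ: 68° + 0.855800 × 60 = 68° 51.34800′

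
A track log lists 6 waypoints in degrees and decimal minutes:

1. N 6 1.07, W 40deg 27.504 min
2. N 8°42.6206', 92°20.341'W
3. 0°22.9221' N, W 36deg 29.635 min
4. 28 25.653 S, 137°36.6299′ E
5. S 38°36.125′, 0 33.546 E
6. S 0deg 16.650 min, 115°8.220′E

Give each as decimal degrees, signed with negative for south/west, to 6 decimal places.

Point 1:
  φ: 6 + 1.07/60 = 6.0178333
  N → positive
  Longitude: 40 + 27.504/60 = 40.4584000
  W → negative
Point 2:
  Lat: 8 + 42.6206/60 = 8.7103433
  N ⇒ keep positive
  λ: 20.341′ = 0.339017°; total 92.3390167
  W ⇒ negate
Point 3:
  Latitude: 0 + 22.9221/60 = 0.3820350
  N ⇒ keep positive
  λ: 29.635′ = 0.493917°; total 36.4939167
  hemisphere W, so the sign is −
Point 4:
  φ: 28 + 25.653/60 = 28.4275500
  S ⇒ negate
  Longitude: 137 + 36.6299/60 = 137.6104983
  E → positive
Point 5:
  φ: 36.125′ = 0.602083°; total 38.6020833
  S → negative
  Longitude: 0 + 33.546/60 = 0.5591000
  E ⇒ keep positive
Point 6:
  Lat: 0 + 16.65/60 = 0.2775000
  S ⇒ negate
  Lon: 115 + 8.22/60 = 115.1370000
  E ⇒ keep positive

1. 6.017833, -40.458400
2. 8.710343, -92.339017
3. 0.382035, -36.493917
4. -28.427550, 137.610498
5. -38.602083, 0.559100
6. -0.277500, 115.137000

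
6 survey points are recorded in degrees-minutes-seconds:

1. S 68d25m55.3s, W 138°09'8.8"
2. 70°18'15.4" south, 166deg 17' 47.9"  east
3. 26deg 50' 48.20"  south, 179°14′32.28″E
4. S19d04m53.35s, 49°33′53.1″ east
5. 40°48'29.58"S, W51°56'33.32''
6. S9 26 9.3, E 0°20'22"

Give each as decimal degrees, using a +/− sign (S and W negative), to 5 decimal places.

Point 1:
  Lat: 25′ + 55.3″ = 25.92167′; 68 + 25.92167/60 = 68.432028
  S ⇒ negate
  Lon: 138° + 9/60 + 8.8/3600 = 138 + 0.150000 + 0.002444 = 138.152444
  W ⇒ negate
Point 2:
  φ: 18′ + 15.4″ = 18.25667′; 70 + 18.25667/60 = 70.304278
  S → negative
  Lon: 17′ + 47.9″ = 17.79833′; 166 + 17.79833/60 = 166.296639
  E ⇒ keep positive
Point 3:
  Latitude: 50′ + 48.2″ = 50.80333′; 26 + 50.80333/60 = 26.846722
  S → negative
  Longitude: 179° + 14/60 + 32.28/3600 = 179 + 0.233333 + 0.008967 = 179.242300
  E → positive
Point 4:
  Latitude: 19° + 4/60 + 53.35/3600 = 19 + 0.066667 + 0.014819 = 19.081486
  S ⇒ negate
  Longitude: 33′ + 53.1″ = 33.88500′; 49 + 33.88500/60 = 49.564750
  E → positive
Point 5:
  Latitude: 40 + 48/60 + 29.58/3600 = 40.808217
  hemisphere S, so the sign is −
  Longitude: 51 + 56/60 + 33.32/3600 = 51.942589
  W ⇒ negate
Point 6:
  Latitude: 26′ + 9.3″ = 26.15500′; 9 + 26.15500/60 = 9.435917
  S → negative
  Lon: 0° + 20/60 + 22/3600 = 0 + 0.333333 + 0.006111 = 0.339444
  E ⇒ keep positive

1. -68.43203, -138.15244
2. -70.30428, 166.29664
3. -26.84672, 179.24230
4. -19.08149, 49.56475
5. -40.80822, -51.94259
6. -9.43592, 0.33944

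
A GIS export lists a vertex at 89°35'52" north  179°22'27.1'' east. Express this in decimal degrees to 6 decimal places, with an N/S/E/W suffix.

89.597778° N, 179.374194° E

Latitude: 35′ + 52″ = 35.86667′; 89 + 35.86667/60 = 89.5977778
Longitude: 22′ + 27.1″ = 22.45167′; 179 + 22.45167/60 = 179.3741944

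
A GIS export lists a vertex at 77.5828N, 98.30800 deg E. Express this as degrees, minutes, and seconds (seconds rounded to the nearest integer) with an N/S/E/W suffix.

φ: 0.582800° → 34.96800′; 0.96800 × 60 = 58.08″
Longitude: 0.308000° → 18.48000′; 0.48000 × 60 = 28.80″

77°34′58″ N, 98°18′29″ E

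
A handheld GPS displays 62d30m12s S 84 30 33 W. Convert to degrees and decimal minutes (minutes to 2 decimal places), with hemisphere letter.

62° 30.20′ S, 84° 30.55′ W

Latitude: seconds/60 = 0.20000; minutes = 30 + 0.20000 = 30.2000
λ: 30 + 33/60 = 30.5500′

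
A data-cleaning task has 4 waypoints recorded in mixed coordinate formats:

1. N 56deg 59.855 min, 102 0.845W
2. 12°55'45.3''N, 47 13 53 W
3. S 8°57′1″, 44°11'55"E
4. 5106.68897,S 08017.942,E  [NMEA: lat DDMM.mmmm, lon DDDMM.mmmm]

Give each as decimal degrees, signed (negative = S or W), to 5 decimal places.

1. 56.99758, -102.01408
2. 12.92925, -47.23139
3. -8.95028, 44.19861
4. -51.11148, 80.29903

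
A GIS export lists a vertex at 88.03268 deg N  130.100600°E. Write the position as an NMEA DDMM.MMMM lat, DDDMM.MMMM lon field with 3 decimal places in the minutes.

Lat: fractional part 0.032680 → 1.96080 minutes
Lon: minutes = (130.100600 − 130) × 60 = 6.03600

8801.961,N / 13006.036,E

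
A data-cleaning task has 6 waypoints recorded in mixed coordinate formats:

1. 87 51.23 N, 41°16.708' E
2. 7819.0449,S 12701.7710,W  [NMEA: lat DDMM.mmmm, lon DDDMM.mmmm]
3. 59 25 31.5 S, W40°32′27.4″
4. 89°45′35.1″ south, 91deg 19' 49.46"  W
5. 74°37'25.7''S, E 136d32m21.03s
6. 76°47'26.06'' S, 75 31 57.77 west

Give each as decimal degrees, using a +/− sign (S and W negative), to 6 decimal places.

Point 1:
  φ: 87 + 51.23/60 = 87.8538333
  N ⇒ keep positive
  λ: 41 + 16.708/60 = 41.2784667
  E → positive
Point 2:
  Latitude: split at 2 digits → 78° and 19.0449′; 78 + 19.0449/60 = 78.3174150
  hemisphere S, so the sign is −
  Longitude: split at 3 digits → 127° and 1.771′; 127 + 1.771/60 = 127.0295167
  W → negative
Point 3:
  φ: 59° + 25/60 + 31.5/3600 = 59 + 0.416667 + 0.008750 = 59.4254167
  S ⇒ negate
  λ: 40° + 32/60 + 27.4/3600 = 40 + 0.533333 + 0.007611 = 40.5409444
  hemisphere W, so the sign is −
Point 4:
  Latitude: 45′ + 35.1″ = 45.58500′; 89 + 45.58500/60 = 89.7597500
  hemisphere S, so the sign is −
  λ: 19′ + 49.46″ = 19.82433′; 91 + 19.82433/60 = 91.3304056
  hemisphere W, so the sign is −
Point 5:
  Latitude: 74 + 37/60 + 25.7/3600 = 74.6238056
  S ⇒ negate
  λ: 136 + 32/60 + 21.03/3600 = 136.5391750
  E ⇒ keep positive
Point 6:
  Latitude: 76° + 47/60 + 26.06/3600 = 76 + 0.783333 + 0.007239 = 76.7905722
  S → negative
  λ: 31′ + 57.77″ = 31.96283′; 75 + 31.96283/60 = 75.5327139
  W ⇒ negate

1. 87.853833, 41.278467
2. -78.317415, -127.029517
3. -59.425417, -40.540944
4. -89.759750, -91.330406
5. -74.623806, 136.539175
6. -76.790572, -75.532714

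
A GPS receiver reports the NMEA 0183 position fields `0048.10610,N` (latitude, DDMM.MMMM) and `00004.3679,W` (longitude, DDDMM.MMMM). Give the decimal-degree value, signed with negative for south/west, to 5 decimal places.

0.80177, -0.07280

φ: degrees = first 2 digits = 0, minutes = 48.1061; 0 + 48.1061/60 = 0.801768
N ⇒ keep positive
λ: degrees = first 3 digits = 0, minutes = 4.3679; 0 + 4.3679/60 = 0.072798
W ⇒ negate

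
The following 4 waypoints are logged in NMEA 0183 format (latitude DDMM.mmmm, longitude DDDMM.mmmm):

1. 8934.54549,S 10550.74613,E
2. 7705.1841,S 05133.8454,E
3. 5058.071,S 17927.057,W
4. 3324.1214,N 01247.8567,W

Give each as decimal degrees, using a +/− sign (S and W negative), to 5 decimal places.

1. -89.57576, 105.84577
2. -77.08640, 51.56409
3. -50.96785, -179.45095
4. 33.40202, -12.79761

Point 1:
  φ: split at 2 digits → 89° and 34.54549′; 89 + 34.54549/60 = 89.575758
  hemisphere S, so the sign is −
  Longitude: split at 3 digits → 105° and 50.74613′; 105 + 50.74613/60 = 105.845769
  E → positive
Point 2:
  φ: split at 2 digits → 77° and 5.1841′; 77 + 5.1841/60 = 77.086402
  S ⇒ negate
  Longitude: split at 3 digits → 051° and 33.8454′; 51 + 33.8454/60 = 51.564090
  E → positive
Point 3:
  φ: degrees = first 2 digits = 50, minutes = 58.071; 50 + 58.071/60 = 50.967850
  hemisphere S, so the sign is −
  λ: split at 3 digits → 179° and 27.057′; 179 + 27.057/60 = 179.450950
  W ⇒ negate
Point 4:
  φ: split at 2 digits → 33° and 24.1214′; 33 + 24.1214/60 = 33.402023
  N ⇒ keep positive
  Longitude: split at 3 digits → 012° and 47.8567′; 12 + 47.8567/60 = 12.797612
  hemisphere W, so the sign is −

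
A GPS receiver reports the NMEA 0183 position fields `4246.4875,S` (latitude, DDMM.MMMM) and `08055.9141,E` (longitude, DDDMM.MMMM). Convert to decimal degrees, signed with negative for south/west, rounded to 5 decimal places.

-42.77479, 80.93190

Lat: split at 2 digits → 42° and 46.4875′; 42 + 46.4875/60 = 42.774792
hemisphere S, so the sign is −
λ: degrees = first 3 digits = 80, minutes = 55.9141; 80 + 55.9141/60 = 80.931902
E ⇒ keep positive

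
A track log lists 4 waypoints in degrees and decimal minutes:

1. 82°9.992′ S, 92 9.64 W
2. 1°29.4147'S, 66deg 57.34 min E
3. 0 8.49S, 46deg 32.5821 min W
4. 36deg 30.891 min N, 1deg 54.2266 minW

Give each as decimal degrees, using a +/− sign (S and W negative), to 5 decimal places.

Point 1:
  Latitude: 82 + 9.992/60 = 82.166533
  hemisphere S, so the sign is −
  Lon: 9.64′ = 0.160667°; total 92.160667
  W ⇒ negate
Point 2:
  φ: 1 + 29.4147/60 = 1.490245
  S ⇒ negate
  λ: 66 + 57.34/60 = 66.955667
  E → positive
Point 3:
  Latitude: 8.49′ = 0.141500°; total 0.141500
  hemisphere S, so the sign is −
  Longitude: 46 + 32.5821/60 = 46.543035
  W ⇒ negate
Point 4:
  Latitude: 30.891′ = 0.514850°; total 36.514850
  N → positive
  Lon: 54.2266′ = 0.903777°; total 1.903777
  W → negative

1. -82.16653, -92.16067
2. -1.49025, 66.95567
3. -0.14150, -46.54304
4. 36.51485, -1.90378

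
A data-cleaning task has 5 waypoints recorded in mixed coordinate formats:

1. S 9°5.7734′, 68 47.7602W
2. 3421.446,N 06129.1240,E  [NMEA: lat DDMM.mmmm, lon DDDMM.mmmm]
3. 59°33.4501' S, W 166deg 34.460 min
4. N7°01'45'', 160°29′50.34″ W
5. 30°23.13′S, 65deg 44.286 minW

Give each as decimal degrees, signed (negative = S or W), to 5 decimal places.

1. -9.09622, -68.79600
2. 34.35743, 61.48540
3. -59.55750, -166.57433
4. 7.02917, -160.49732
5. -30.38550, -65.73810

Point 1:
  Lat: 9 + 5.7734/60 = 9.096223
  hemisphere S, so the sign is −
  Longitude: 47.7602′ = 0.796003°; total 68.796003
  W → negative
Point 2:
  φ: degrees = first 2 digits = 34, minutes = 21.446; 34 + 21.446/60 = 34.357433
  N → positive
  λ: split at 3 digits → 061° and 29.124′; 61 + 29.124/60 = 61.485400
  E → positive
Point 3:
  Latitude: 59 + 33.4501/60 = 59.557502
  S ⇒ negate
  Lon: 34.46′ = 0.574333°; total 166.574333
  hemisphere W, so the sign is −
Point 4:
  Lat: 7° + 1/60 + 45/3600 = 7 + 0.016667 + 0.012500 = 7.029167
  N ⇒ keep positive
  Longitude: 160° + 29/60 + 50.34/3600 = 160 + 0.483333 + 0.013983 = 160.497317
  W ⇒ negate
Point 5:
  Lat: 30 + 23.13/60 = 30.385500
  S ⇒ negate
  Longitude: 44.286′ = 0.738100°; total 65.738100
  W → negative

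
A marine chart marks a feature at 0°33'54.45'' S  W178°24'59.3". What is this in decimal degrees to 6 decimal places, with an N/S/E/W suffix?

φ: 0° + 33/60 + 54.45/3600 = 0 + 0.550000 + 0.015125 = 0.5651250
Longitude: 178 + 24/60 + 59.3/3600 = 178.4164722

0.565125° S, 178.416472° W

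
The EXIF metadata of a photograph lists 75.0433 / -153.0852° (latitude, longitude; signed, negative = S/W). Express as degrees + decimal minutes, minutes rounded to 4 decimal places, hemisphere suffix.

Latitude: fractional part 0.043300 → 2.598000 minutes
Longitude is negative → W; |value| = 153.085200
λ: minutes = (153.085200 − 153) × 60 = 5.112000

75° 2.5980′ N, 153° 5.1120′ W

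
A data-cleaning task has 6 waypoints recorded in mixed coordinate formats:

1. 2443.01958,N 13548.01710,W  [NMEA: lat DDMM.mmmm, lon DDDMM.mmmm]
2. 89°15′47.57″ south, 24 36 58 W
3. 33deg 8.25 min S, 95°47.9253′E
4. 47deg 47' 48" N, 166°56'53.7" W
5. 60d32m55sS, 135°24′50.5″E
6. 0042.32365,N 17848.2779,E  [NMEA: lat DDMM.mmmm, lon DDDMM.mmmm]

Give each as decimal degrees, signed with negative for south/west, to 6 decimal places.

1. 24.716993, -135.800285
2. -89.263214, -24.616111
3. -33.137500, 95.798755
4. 47.796667, -166.948250
5. -60.548611, 135.414028
6. 0.705394, 178.804632

Point 1:
  Lat: degrees = first 2 digits = 24, minutes = 43.01958; 24 + 43.01958/60 = 24.7169930
  N → positive
  λ: split at 3 digits → 135° and 48.0171′; 135 + 48.0171/60 = 135.8002850
  W ⇒ negate
Point 2:
  Lat: 15′ + 47.57″ = 15.79283′; 89 + 15.79283/60 = 89.2632139
  hemisphere S, so the sign is −
  Longitude: 36′ + 58″ = 36.96667′; 24 + 36.96667/60 = 24.6161111
  W → negative
Point 3:
  Lat: 8.25′ = 0.137500°; total 33.1375000
  S → negative
  Longitude: 47.9253′ = 0.798755°; total 95.7987550
  E ⇒ keep positive
Point 4:
  Latitude: 47 + 47/60 + 48/3600 = 47.7966667
  N → positive
  Longitude: 166° + 56/60 + 53.7/3600 = 166 + 0.933333 + 0.014917 = 166.9482500
  W → negative
Point 5:
  φ: 60° + 32/60 + 55/3600 = 60 + 0.533333 + 0.015278 = 60.5486111
  hemisphere S, so the sign is −
  Longitude: 135 + 24/60 + 50.5/3600 = 135.4140278
  E → positive
Point 6:
  Latitude: split at 2 digits → 00° and 42.32365′; 0 + 42.32365/60 = 0.7053942
  N ⇒ keep positive
  λ: split at 3 digits → 178° and 48.2779′; 178 + 48.2779/60 = 178.8046317
  E ⇒ keep positive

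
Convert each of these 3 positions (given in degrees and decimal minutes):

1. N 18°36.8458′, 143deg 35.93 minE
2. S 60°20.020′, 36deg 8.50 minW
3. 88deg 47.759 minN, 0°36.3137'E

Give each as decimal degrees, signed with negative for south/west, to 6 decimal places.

Point 1:
  φ: 36.8458′ = 0.614097°; total 18.6140967
  N ⇒ keep positive
  λ: 35.93′ = 0.598833°; total 143.5988333
  E ⇒ keep positive
Point 2:
  Lat: 20.02′ = 0.333667°; total 60.3336667
  S ⇒ negate
  Longitude: 8.5′ = 0.141667°; total 36.1416667
  W → negative
Point 3:
  Lat: 88 + 47.759/60 = 88.7959833
  N → positive
  Lon: 0 + 36.3137/60 = 0.6052283
  E → positive

1. 18.614097, 143.598833
2. -60.333667, -36.141667
3. 88.795983, 0.605228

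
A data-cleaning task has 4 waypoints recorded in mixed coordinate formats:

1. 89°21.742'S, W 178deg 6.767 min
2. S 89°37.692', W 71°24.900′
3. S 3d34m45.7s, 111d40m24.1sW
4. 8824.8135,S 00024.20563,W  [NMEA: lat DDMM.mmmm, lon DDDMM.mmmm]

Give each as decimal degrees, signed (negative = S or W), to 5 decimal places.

1. -89.36237, -178.11278
2. -89.62820, -71.41500
3. -3.57936, -111.67336
4. -88.41356, -0.40343

Point 1:
  φ: 21.742′ = 0.362367°; total 89.362367
  S ⇒ negate
  Lon: 6.767′ = 0.112783°; total 178.112783
  hemisphere W, so the sign is −
Point 2:
  Latitude: 89 + 37.692/60 = 89.628200
  S → negative
  Longitude: 24.9′ = 0.415000°; total 71.415000
  W ⇒ negate
Point 3:
  Latitude: 3° + 34/60 + 45.7/3600 = 3 + 0.566667 + 0.012694 = 3.579361
  S ⇒ negate
  Lon: 111 + 40/60 + 24.1/3600 = 111.673361
  W → negative
Point 4:
  Latitude: split at 2 digits → 88° and 24.8135′; 88 + 24.8135/60 = 88.413558
  S ⇒ negate
  Lon: split at 3 digits → 000° and 24.20563′; 0 + 24.20563/60 = 0.403427
  hemisphere W, so the sign is −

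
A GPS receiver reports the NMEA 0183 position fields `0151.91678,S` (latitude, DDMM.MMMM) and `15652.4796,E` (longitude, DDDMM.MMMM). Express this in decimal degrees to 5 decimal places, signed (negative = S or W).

-1.86528, 156.87466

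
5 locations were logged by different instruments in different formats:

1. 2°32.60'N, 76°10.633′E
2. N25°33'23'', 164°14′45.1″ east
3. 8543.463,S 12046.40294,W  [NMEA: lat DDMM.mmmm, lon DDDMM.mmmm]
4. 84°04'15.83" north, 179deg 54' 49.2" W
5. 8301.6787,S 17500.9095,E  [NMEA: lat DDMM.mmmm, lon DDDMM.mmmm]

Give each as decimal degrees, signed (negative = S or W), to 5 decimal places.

Point 1:
  Latitude: 32.6′ = 0.543333°; total 2.543333
  N → positive
  λ: 10.633′ = 0.177217°; total 76.177217
  E → positive
Point 2:
  φ: 33′ + 23″ = 33.38333′; 25 + 33.38333/60 = 25.556389
  N ⇒ keep positive
  Longitude: 164 + 14/60 + 45.1/3600 = 164.245861
  E → positive
Point 3:
  Latitude: degrees = first 2 digits = 85, minutes = 43.463; 85 + 43.463/60 = 85.724383
  S ⇒ negate
  λ: split at 3 digits → 120° and 46.40294′; 120 + 46.40294/60 = 120.773382
  W → negative
Point 4:
  φ: 84° + 4/60 + 15.83/3600 = 84 + 0.066667 + 0.004397 = 84.071064
  N ⇒ keep positive
  Longitude: 179° + 54/60 + 49.2/3600 = 179 + 0.900000 + 0.013667 = 179.913667
  W → negative
Point 5:
  Latitude: split at 2 digits → 83° and 1.6787′; 83 + 1.6787/60 = 83.027978
  S → negative
  λ: split at 3 digits → 175° and 0.9095′; 175 + 0.9095/60 = 175.015158
  E → positive

1. 2.54333, 76.17722
2. 25.55639, 164.24586
3. -85.72438, -120.77338
4. 84.07106, -179.91367
5. -83.02798, 175.01516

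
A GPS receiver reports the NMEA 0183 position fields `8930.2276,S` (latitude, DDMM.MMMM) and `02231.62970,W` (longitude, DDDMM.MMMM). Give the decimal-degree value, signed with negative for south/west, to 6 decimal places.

φ: degrees = first 2 digits = 89, minutes = 30.2276; 89 + 30.2276/60 = 89.5037933
hemisphere S, so the sign is −
Lon: degrees = first 3 digits = 22, minutes = 31.6297; 22 + 31.6297/60 = 22.5271617
W ⇒ negate

-89.503793, -22.527162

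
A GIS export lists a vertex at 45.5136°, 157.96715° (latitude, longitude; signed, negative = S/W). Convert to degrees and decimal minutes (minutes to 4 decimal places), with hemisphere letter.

45° 30.8160′ N, 157° 58.0290′ E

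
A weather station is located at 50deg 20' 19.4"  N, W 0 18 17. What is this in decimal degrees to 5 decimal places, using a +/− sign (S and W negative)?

Latitude: 50° + 20/60 + 19.4/3600 = 50 + 0.333333 + 0.005389 = 50.338722
N ⇒ keep positive
Lon: 18′ + 17″ = 18.28333′; 0 + 18.28333/60 = 0.304722
W ⇒ negate

50.33872, -0.30472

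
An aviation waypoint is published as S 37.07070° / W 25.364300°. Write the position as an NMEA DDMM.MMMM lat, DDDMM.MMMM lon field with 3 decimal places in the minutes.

Latitude: minutes = (37.070700 − 37) × 60 = 4.24200
λ: fractional part 0.364300 → 21.85800 minutes

3704.242,S / 02521.858,W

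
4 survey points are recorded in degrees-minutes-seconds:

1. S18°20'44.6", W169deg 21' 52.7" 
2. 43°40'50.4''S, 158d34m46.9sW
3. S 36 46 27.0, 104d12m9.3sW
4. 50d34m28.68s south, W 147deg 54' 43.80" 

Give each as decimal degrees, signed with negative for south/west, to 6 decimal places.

Point 1:
  φ: 18 + 20/60 + 44.6/3600 = 18.3457222
  hemisphere S, so the sign is −
  λ: 169 + 21/60 + 52.7/3600 = 169.3646389
  hemisphere W, so the sign is −
Point 2:
  Lat: 40′ + 50.4″ = 40.84000′; 43 + 40.84000/60 = 43.6806667
  S → negative
  Lon: 34′ + 46.9″ = 34.78167′; 158 + 34.78167/60 = 158.5796944
  hemisphere W, so the sign is −
Point 3:
  φ: 46′ + 27″ = 46.45000′; 36 + 46.45000/60 = 36.7741667
  S ⇒ negate
  λ: 12′ + 9.3″ = 12.15500′; 104 + 12.15500/60 = 104.2025833
  hemisphere W, so the sign is −
Point 4:
  φ: 50° + 34/60 + 28.68/3600 = 50 + 0.566667 + 0.007967 = 50.5746333
  S → negative
  Lon: 54′ + 43.8″ = 54.73000′; 147 + 54.73000/60 = 147.9121667
  hemisphere W, so the sign is −

1. -18.345722, -169.364639
2. -43.680667, -158.579694
3. -36.774167, -104.202583
4. -50.574633, -147.912167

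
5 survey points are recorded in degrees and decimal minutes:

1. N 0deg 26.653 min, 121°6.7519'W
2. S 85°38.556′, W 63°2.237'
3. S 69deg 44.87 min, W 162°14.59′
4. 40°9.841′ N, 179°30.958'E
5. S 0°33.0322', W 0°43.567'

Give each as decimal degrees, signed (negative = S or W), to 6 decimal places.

1. 0.444217, -121.112532
2. -85.642600, -63.037283
3. -69.747833, -162.243167
4. 40.164017, 179.515967
5. -0.550537, -0.726117

Point 1:
  φ: 0 + 26.653/60 = 0.4442167
  N → positive
  Lon: 121 + 6.7519/60 = 121.1125317
  hemisphere W, so the sign is −
Point 2:
  Latitude: 38.556′ = 0.642600°; total 85.6426000
  hemisphere S, so the sign is −
  λ: 63 + 2.237/60 = 63.0372833
  W → negative
Point 3:
  Lat: 44.87′ = 0.747833°; total 69.7478333
  S → negative
  Lon: 14.59′ = 0.243167°; total 162.2431667
  W → negative
Point 4:
  Lat: 40 + 9.841/60 = 40.1640167
  N → positive
  Longitude: 30.958′ = 0.515967°; total 179.5159667
  E → positive
Point 5:
  Lat: 0 + 33.0322/60 = 0.5505367
  hemisphere S, so the sign is −
  λ: 0 + 43.567/60 = 0.7261167
  W ⇒ negate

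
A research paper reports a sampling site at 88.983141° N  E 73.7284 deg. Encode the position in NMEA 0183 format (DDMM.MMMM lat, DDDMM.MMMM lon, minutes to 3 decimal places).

8858.988,N / 07343.704,E

φ: 88° + 0.983141 × 60 = 88° 58.98846′
Longitude: fractional part 0.728400 → 43.70400 minutes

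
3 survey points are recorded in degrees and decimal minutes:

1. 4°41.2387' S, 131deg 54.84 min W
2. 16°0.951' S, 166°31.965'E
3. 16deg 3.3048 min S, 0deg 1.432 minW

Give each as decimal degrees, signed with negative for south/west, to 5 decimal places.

1. -4.68731, -131.91400
2. -16.01585, 166.53275
3. -16.05508, -0.02387

Point 1:
  φ: 41.2387′ = 0.687312°; total 4.687312
  S → negative
  Lon: 131 + 54.84/60 = 131.914000
  W ⇒ negate
Point 2:
  Latitude: 0.951′ = 0.015850°; total 16.015850
  S ⇒ negate
  Longitude: 166 + 31.965/60 = 166.532750
  E → positive
Point 3:
  Latitude: 3.3048′ = 0.055080°; total 16.055080
  hemisphere S, so the sign is −
  λ: 0 + 1.432/60 = 0.023867
  W → negative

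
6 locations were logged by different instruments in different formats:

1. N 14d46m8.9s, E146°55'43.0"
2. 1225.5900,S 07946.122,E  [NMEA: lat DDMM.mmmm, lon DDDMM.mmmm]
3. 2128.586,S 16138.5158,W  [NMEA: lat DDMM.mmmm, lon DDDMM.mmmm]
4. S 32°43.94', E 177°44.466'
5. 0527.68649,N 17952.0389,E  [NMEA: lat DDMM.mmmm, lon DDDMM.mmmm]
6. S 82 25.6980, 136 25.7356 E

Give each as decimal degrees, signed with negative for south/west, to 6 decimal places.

1. 14.769139, 146.928611
2. -12.426500, 79.768700
3. -21.476433, -161.641930
4. -32.732333, 177.741100
5. 5.461442, 179.867315
6. -82.428300, 136.428927

Point 1:
  φ: 46′ + 8.9″ = 46.14833′; 14 + 46.14833/60 = 14.7691389
  N → positive
  Longitude: 146° + 55/60 + 43/3600 = 146 + 0.916667 + 0.011944 = 146.9286111
  E ⇒ keep positive
Point 2:
  Latitude: split at 2 digits → 12° and 25.59′; 12 + 25.59/60 = 12.4265000
  S → negative
  Lon: degrees = first 3 digits = 79, minutes = 46.122; 79 + 46.122/60 = 79.7687000
  E → positive
Point 3:
  Latitude: degrees = first 2 digits = 21, minutes = 28.586; 21 + 28.586/60 = 21.4764333
  S ⇒ negate
  Longitude: degrees = first 3 digits = 161, minutes = 38.5158; 161 + 38.5158/60 = 161.6419300
  W ⇒ negate
Point 4:
  Latitude: 43.94′ = 0.732333°; total 32.7323333
  hemisphere S, so the sign is −
  λ: 44.466′ = 0.741100°; total 177.7411000
  E ⇒ keep positive
Point 5:
  Lat: degrees = first 2 digits = 5, minutes = 27.68649; 5 + 27.68649/60 = 5.4614415
  N → positive
  Longitude: degrees = first 3 digits = 179, minutes = 52.0389; 179 + 52.0389/60 = 179.8673150
  E → positive
Point 6:
  Latitude: 25.698′ = 0.428300°; total 82.4283000
  hemisphere S, so the sign is −
  λ: 136 + 25.7356/60 = 136.4289267
  E → positive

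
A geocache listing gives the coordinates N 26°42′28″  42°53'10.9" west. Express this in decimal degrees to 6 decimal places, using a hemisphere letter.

φ: 26° + 42/60 + 28/3600 = 26 + 0.700000 + 0.007778 = 26.7077778
λ: 42° + 53/60 + 10.9/3600 = 42 + 0.883333 + 0.003028 = 42.8863611

26.707778° N, 42.886361° W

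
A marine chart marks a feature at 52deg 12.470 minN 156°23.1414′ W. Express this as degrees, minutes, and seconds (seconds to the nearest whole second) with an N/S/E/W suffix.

Lat: fractional minutes 0.47000 × 60 = 28.20″
λ: 23.14140′ → 23′ and 0.14140 × 60 = 8.48″

52°12′28″ N, 156°23′8″ W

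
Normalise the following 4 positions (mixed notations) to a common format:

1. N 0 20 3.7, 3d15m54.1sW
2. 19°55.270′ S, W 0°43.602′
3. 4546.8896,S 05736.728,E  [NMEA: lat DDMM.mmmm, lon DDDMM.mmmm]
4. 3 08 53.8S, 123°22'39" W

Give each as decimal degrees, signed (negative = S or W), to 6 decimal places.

Point 1:
  Lat: 0° + 20/60 + 3.7/3600 = 0 + 0.333333 + 0.001028 = 0.3343611
  N ⇒ keep positive
  λ: 3° + 15/60 + 54.1/3600 = 3 + 0.250000 + 0.015028 = 3.2650278
  W → negative
Point 2:
  Lat: 55.27′ = 0.921167°; total 19.9211667
  S → negative
  Lon: 0 + 43.602/60 = 0.7267000
  hemisphere W, so the sign is −
Point 3:
  φ: degrees = first 2 digits = 45, minutes = 46.8896; 45 + 46.8896/60 = 45.7814933
  S ⇒ negate
  λ: degrees = first 3 digits = 57, minutes = 36.728; 57 + 36.728/60 = 57.6121333
  E ⇒ keep positive
Point 4:
  Lat: 8′ + 53.8″ = 8.89667′; 3 + 8.89667/60 = 3.1482778
  S → negative
  λ: 123 + 22/60 + 39/3600 = 123.3775000
  W ⇒ negate

1. 0.334361, -3.265028
2. -19.921167, -0.726700
3. -45.781493, 57.612133
4. -3.148278, -123.377500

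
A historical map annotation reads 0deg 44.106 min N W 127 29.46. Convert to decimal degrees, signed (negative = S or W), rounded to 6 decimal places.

0.735100, -127.491000

Lat: 44.106′ = 0.735100°; total 0.7351000
N → positive
Lon: 127 + 29.46/60 = 127.4910000
hemisphere W, so the sign is −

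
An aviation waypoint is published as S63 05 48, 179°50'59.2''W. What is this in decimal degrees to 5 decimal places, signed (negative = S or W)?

-63.09667, -179.84978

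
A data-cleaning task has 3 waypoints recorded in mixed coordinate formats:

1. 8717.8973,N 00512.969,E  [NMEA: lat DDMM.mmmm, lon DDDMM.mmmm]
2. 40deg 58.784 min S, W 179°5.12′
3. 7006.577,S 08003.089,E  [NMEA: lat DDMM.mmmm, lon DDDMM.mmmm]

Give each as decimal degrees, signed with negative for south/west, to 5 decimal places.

1. 87.29829, 5.21615
2. -40.97973, -179.08533
3. -70.10962, 80.05148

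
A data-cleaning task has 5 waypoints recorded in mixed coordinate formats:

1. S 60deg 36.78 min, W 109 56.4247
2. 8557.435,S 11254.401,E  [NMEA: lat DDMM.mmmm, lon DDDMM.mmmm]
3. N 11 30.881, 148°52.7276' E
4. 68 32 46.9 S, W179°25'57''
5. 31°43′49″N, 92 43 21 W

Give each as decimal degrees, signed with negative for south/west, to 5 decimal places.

Point 1:
  φ: 36.78′ = 0.613000°; total 60.613000
  S → negative
  Longitude: 56.4247′ = 0.940412°; total 109.940412
  W → negative
Point 2:
  Latitude: degrees = first 2 digits = 85, minutes = 57.435; 85 + 57.435/60 = 85.957250
  hemisphere S, so the sign is −
  Longitude: split at 3 digits → 112° and 54.401′; 112 + 54.401/60 = 112.906683
  E ⇒ keep positive
Point 3:
  Latitude: 11 + 30.881/60 = 11.514683
  N → positive
  λ: 52.7276′ = 0.878793°; total 148.878793
  E → positive
Point 4:
  φ: 32′ + 46.9″ = 32.78167′; 68 + 32.78167/60 = 68.546361
  hemisphere S, so the sign is −
  Lon: 179 + 25/60 + 57/3600 = 179.432500
  hemisphere W, so the sign is −
Point 5:
  Lat: 43′ + 49″ = 43.81667′; 31 + 43.81667/60 = 31.730278
  N → positive
  Lon: 43′ + 21″ = 43.35000′; 92 + 43.35000/60 = 92.722500
  hemisphere W, so the sign is −

1. -60.61300, -109.94041
2. -85.95725, 112.90668
3. 11.51468, 148.87879
4. -68.54636, -179.43250
5. 31.73028, -92.72250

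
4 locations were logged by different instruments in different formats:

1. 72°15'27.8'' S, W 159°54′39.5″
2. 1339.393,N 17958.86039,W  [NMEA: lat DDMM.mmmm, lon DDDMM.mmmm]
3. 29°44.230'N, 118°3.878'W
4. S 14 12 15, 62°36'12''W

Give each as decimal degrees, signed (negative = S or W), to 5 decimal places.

Point 1:
  φ: 72 + 15/60 + 27.8/3600 = 72.257722
  S → negative
  λ: 54′ + 39.5″ = 54.65833′; 159 + 54.65833/60 = 159.910972
  W → negative
Point 2:
  Lat: split at 2 digits → 13° and 39.393′; 13 + 39.393/60 = 13.656550
  N → positive
  Lon: split at 3 digits → 179° and 58.86039′; 179 + 58.86039/60 = 179.981007
  hemisphere W, so the sign is −
Point 3:
  Lat: 44.23′ = 0.737167°; total 29.737167
  N → positive
  λ: 3.878′ = 0.064633°; total 118.064633
  W → negative
Point 4:
  φ: 14° + 12/60 + 15/3600 = 14 + 0.200000 + 0.004167 = 14.204167
  hemisphere S, so the sign is −
  λ: 36′ + 12″ = 36.20000′; 62 + 36.20000/60 = 62.603333
  hemisphere W, so the sign is −

1. -72.25772, -159.91097
2. 13.65655, -179.98101
3. 29.73717, -118.06463
4. -14.20417, -62.60333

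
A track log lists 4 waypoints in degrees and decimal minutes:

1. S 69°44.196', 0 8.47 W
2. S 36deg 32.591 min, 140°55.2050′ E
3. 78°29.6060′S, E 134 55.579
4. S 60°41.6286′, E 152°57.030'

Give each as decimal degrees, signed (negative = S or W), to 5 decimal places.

1. -69.73660, -0.14117
2. -36.54318, 140.92008
3. -78.49343, 134.92632
4. -60.69381, 152.95050

Point 1:
  Latitude: 69 + 44.196/60 = 69.736600
  hemisphere S, so the sign is −
  λ: 8.47′ = 0.141167°; total 0.141167
  hemisphere W, so the sign is −
Point 2:
  φ: 32.591′ = 0.543183°; total 36.543183
  S → negative
  Longitude: 55.205′ = 0.920083°; total 140.920083
  E → positive
Point 3:
  φ: 29.606′ = 0.493433°; total 78.493433
  hemisphere S, so the sign is −
  Lon: 134 + 55.579/60 = 134.926317
  E ⇒ keep positive
Point 4:
  Latitude: 41.6286′ = 0.693810°; total 60.693810
  hemisphere S, so the sign is −
  λ: 152 + 57.03/60 = 152.950500
  E ⇒ keep positive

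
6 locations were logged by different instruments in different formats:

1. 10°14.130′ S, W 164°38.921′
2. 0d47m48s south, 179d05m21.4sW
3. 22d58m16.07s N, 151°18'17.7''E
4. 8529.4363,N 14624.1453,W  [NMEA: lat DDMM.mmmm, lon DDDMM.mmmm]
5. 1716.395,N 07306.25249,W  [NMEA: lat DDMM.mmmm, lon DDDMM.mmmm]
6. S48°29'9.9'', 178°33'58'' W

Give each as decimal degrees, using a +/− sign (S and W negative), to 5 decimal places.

Point 1:
  Lat: 10 + 14.13/60 = 10.235500
  S → negative
  Longitude: 38.921′ = 0.648683°; total 164.648683
  hemisphere W, so the sign is −
Point 2:
  φ: 47′ + 48″ = 47.80000′; 0 + 47.80000/60 = 0.796667
  S → negative
  λ: 5′ + 21.4″ = 5.35667′; 179 + 5.35667/60 = 179.089278
  W ⇒ negate
Point 3:
  φ: 58′ + 16.07″ = 58.26783′; 22 + 58.26783/60 = 22.971131
  N → positive
  λ: 18′ + 17.7″ = 18.29500′; 151 + 18.29500/60 = 151.304917
  E ⇒ keep positive
Point 4:
  Latitude: degrees = first 2 digits = 85, minutes = 29.4363; 85 + 29.4363/60 = 85.490605
  N → positive
  Longitude: degrees = first 3 digits = 146, minutes = 24.1453; 146 + 24.1453/60 = 146.402422
  W → negative
Point 5:
  Lat: split at 2 digits → 17° and 16.395′; 17 + 16.395/60 = 17.273250
  N → positive
  Lon: split at 3 digits → 073° and 6.25249′; 73 + 6.25249/60 = 73.104208
  hemisphere W, so the sign is −
Point 6:
  Latitude: 29′ + 9.9″ = 29.16500′; 48 + 29.16500/60 = 48.486083
  S ⇒ negate
  λ: 178 + 33/60 + 58/3600 = 178.566111
  hemisphere W, so the sign is −

1. -10.23550, -164.64868
2. -0.79667, -179.08928
3. 22.97113, 151.30492
4. 85.49061, -146.40242
5. 17.27325, -73.10421
6. -48.48608, -178.56611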